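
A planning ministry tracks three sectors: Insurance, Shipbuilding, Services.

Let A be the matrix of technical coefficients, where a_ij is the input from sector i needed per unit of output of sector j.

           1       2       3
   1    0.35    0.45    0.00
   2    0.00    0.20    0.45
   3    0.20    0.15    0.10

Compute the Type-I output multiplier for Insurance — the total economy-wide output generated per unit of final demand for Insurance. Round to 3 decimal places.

m_1 = 2.353

I − A =
  [   0.65    -0.45     0.00]
  [   0.00     0.80    -0.45]
  [  -0.20    -0.15     0.90]
Cofactors of I−A, C_ij = (−1)^(i+j)·(minor ij) (rows/columns in the sector order above):
  C_11 = (0.80)(0.90) − (-0.45)(-0.15) = 0.6525
  C_12 = −[(0.00)(0.90) − (-0.45)(-0.20)] = 0.0900
  C_13 = (0.00)(-0.15) − (0.80)(-0.20) = 0.1600
  C_21 = −[(-0.45)(0.90) − (0.00)(-0.15)] = 0.4050
  C_22 = (0.65)(0.90) − (0.00)(-0.20) = 0.5850
  C_23 = −[(0.65)(-0.15) − (-0.45)(-0.20)] = 0.1875
  C_31 = (-0.45)(-0.45) − (0.00)(0.80) = 0.2025
  C_32 = −[(0.65)(-0.45) − (0.00)(0.00)] = 0.2925
  C_33 = (0.65)(0.80) − (-0.45)(0.00) = 0.5200
det(I−A) = Σ_j (I−A)_1j·C_1j = (0.65)(0.6525) + (-0.45)(0.0900) + (0.00)(0.1600) = 0.383625
adj(I−A) = Cᵀ =
  [ 0.6525   0.4050   0.2025]
  [ 0.0900   0.5850   0.2925]
  [ 0.1600   0.1875   0.5200]
(I − A)⁻¹ = adj(I−A) / det(I−A) ≈
  [   1.7009     1.0557     0.5279]
  [   0.2346     1.5249     0.7625]
  [   0.4171     0.4888     1.3555]
The output multiplier for sector j is the column-j sum of the Leontief inverse (I − A)⁻¹ = adj(I−A) / det(I−A).
Column 1 of adj(I−A): (0.6525, 0.0900, 0.1600); det(I−A) = 0.383625.
m_1 = (0.6525 + 0.0900 + 0.1600) / 0.383625 = 0.9025 / 0.383625 ≈ 2.353.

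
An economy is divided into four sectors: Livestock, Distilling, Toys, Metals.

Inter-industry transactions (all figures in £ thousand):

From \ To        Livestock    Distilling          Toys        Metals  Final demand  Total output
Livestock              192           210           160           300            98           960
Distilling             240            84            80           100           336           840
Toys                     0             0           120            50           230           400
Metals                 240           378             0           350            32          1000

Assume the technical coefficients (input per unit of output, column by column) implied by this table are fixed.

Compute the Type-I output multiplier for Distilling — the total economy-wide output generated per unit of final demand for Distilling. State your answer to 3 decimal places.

Technical coefficients a_ij = z_ij / X_j:
  a_LL = 192/960 = 0.20, a_DL = 240/960 = 0.25, a_TL = 0/960 = 0.00, a_ML = 240/960 = 0.25
  a_LD = 210/840 = 0.25, a_DD = 84/840 = 0.10, a_TD = 0/840 = 0.00, a_MD = 378/840 = 0.45
  a_LT = 160/400 = 0.40, a_DT = 80/400 = 0.20, a_TT = 120/400 = 0.30, a_MT = 0/400 = 0.00
  a_LM = 300/1000 = 0.30, a_DM = 100/1000 = 0.10, a_TM = 50/1000 = 0.05, a_MM = 350/1000 = 0.35
I − A =
  [   0.80    -0.25    -0.40    -0.30]
  [  -0.25     0.90    -0.20    -0.10]
  [   0.00     0.00     0.70    -0.05]
  [  -0.25    -0.45     0.00     0.65]
Compute the cofactors C_ij = (−1)^(i+j)·(3×3 minor ij) of I−A; the adjugate is their transpose:
adj(I−A) = Cᵀ =
  [ 0.373500   0.217250   0.275500   0.227000]
  [ 0.133750   0.306500   0.164000   0.121500]
  [ 0.016875   0.021125   0.283875   0.032875]
  [ 0.236250   0.295750   0.219500   0.460250]
det(I−A) = Σ_j (I−A)_1j·C_1j = (0.80)(0.373500) + (-0.25)(0.133750) + (-0.40)(0.016875) + (-0.30)(0.236250) = 0.1877375
(I − A)⁻¹ = adj(I−A) / det(I−A) ≈
  [   1.9895     1.1572     1.4675     1.2091]
  [   0.7124     1.6326     0.8736     0.6472]
  [   0.0899     0.1125     1.5121     0.1751]
  [   1.2584     1.5753     1.1692     2.4516]
The output multiplier for sector j is the column-j sum of the Leontief inverse (I − A)⁻¹ = adj(I−A) / det(I−A).
Column D of adj(I−A): (0.217250, 0.306500, 0.021125, 0.295750); det(I−A) = 0.1877375.
m_D = (0.217250 + 0.306500 + 0.021125 + 0.295750) / 0.1877375 = 0.840625 / 0.1877375 ≈ 4.478.

m_D = 4.478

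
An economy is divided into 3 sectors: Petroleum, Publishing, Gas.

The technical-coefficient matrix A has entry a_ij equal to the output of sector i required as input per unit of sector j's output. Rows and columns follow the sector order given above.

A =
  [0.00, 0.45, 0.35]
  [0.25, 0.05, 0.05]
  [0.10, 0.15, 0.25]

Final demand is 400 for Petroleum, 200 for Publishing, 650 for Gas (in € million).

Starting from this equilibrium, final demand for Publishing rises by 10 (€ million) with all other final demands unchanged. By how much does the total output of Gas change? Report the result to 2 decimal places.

Δx_3 = 3.41

I − A =
  [   1.00    -0.45    -0.35]
  [  -0.25     0.95    -0.05]
  [  -0.10    -0.15     0.75]
Cofactors of I−A, C_ij = (−1)^(i+j)·(minor ij) (rows/columns in the sector order above):
  C_11 = (0.95)(0.75) − (-0.05)(-0.15) = 0.7050
  C_12 = −[(-0.25)(0.75) − (-0.05)(-0.10)] = 0.1925
  C_13 = (-0.25)(-0.15) − (0.95)(-0.10) = 0.1325
  C_21 = −[(-0.45)(0.75) − (-0.35)(-0.15)] = 0.3900
  C_22 = (1.00)(0.75) − (-0.35)(-0.10) = 0.7150
  C_23 = −[(1.00)(-0.15) − (-0.45)(-0.10)] = 0.1950
  C_31 = (-0.45)(-0.05) − (-0.35)(0.95) = 0.3550
  C_32 = −[(1.00)(-0.05) − (-0.35)(-0.25)] = 0.1375
  C_33 = (1.00)(0.95) − (-0.45)(-0.25) = 0.8375
det(I−A) = Σ_j (I−A)_1j·C_1j = (1.00)(0.7050) + (-0.45)(0.1925) + (-0.35)(0.1325) = 0.5720
adj(I−A) = Cᵀ =
  [ 0.7050   0.3900   0.3550]
  [ 0.1925   0.7150   0.1375]
  [ 0.1325   0.1950   0.8375]
(I − A)⁻¹ = adj(I−A) / det(I−A) ≈
  [   1.2325     0.6818     0.6206]
  [   0.3365     1.2500     0.2404]
  [   0.2316     0.3409     1.4642]
Δx = (I − A)⁻¹ Δd with Δd having +10 in the Publishing component and 0 elsewhere.
So Δx_3 = L_32 · (+10), where L_32 = adj(I−A)_32 / det(I−A) = 0.1950 / 0.5720.
Δx_3 = 0.1950 × (+10) / 0.5720 = 1.95 / 0.5720 ≈ 3.41.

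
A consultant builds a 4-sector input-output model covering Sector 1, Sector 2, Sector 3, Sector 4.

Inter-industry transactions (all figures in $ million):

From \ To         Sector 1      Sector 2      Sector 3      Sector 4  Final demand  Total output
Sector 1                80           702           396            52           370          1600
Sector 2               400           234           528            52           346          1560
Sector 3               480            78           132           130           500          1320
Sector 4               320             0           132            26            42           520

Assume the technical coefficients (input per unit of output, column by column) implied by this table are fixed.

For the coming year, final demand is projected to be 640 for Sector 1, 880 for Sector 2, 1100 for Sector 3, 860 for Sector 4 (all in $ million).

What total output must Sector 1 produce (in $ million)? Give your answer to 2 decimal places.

Technical coefficients a_ij = z_ij / X_j:
  a_11 = 80/1600 = 0.05, a_21 = 400/1600 = 0.25, a_31 = 480/1600 = 0.30, a_41 = 320/1600 = 0.20
  a_12 = 702/1560 = 0.45, a_22 = 234/1560 = 0.15, a_32 = 78/1560 = 0.05, a_42 = 0/1560 = 0.00
  a_13 = 396/1320 = 0.30, a_23 = 528/1320 = 0.40, a_33 = 132/1320 = 0.10, a_43 = 132/1320 = 0.10
  a_14 = 52/520 = 0.10, a_24 = 52/520 = 0.10, a_34 = 130/520 = 0.25, a_44 = 26/520 = 0.05
I − A =
  [   0.95    -0.45    -0.30    -0.10]
  [  -0.25     0.85    -0.40    -0.10]
  [  -0.30    -0.05     0.90    -0.25]
  [  -0.20     0.00    -0.10     0.95]
Compute the cofactors C_ij = (−1)^(i+j)·(3×3 minor ij) of I−A; the adjugate is their transpose:
adj(I−A) = Cᵀ =
  [ 0.686000   0.388250   0.426250   0.225250]
  [ 0.362500   0.667000   0.442250   0.224750]
  [ 0.297625   0.194875   0.634250   0.218750]
  [ 0.175750   0.102250   0.156500   0.472250]
det(I−A) = Σ_j (I−A)_1j·C_1j = (0.95)(0.686000) + (-0.45)(0.362500) + (-0.30)(0.297625) + (-0.10)(0.175750) = 0.3817125
(I − A)⁻¹ = adj(I−A) / det(I−A) ≈
  [   1.7972     1.0171     1.1167     0.5901]
  [   0.9497     1.7474     1.1586     0.5888]
  [   0.7797     0.5105     1.6616     0.5731]
  [   0.4604     0.2679     0.4100     1.2372]
x = (I − A)⁻¹ d = adj(I−A)·d / det(I−A), with det(I−A) = 0.3817125:
  x_1 = (0.686000·640 + 0.388250·880 + 0.426250·1100 + 0.225250·860) / 0.3817125 = 1443.29 / 0.3817125 ≈ 3781.09
  x_2 = (0.362500·640 + 0.667000·880 + 0.442250·1100 + 0.224750·860) / 0.3817125 = 1498.72 / 0.3817125 ≈ 3926.31
  x_3 = (0.297625·640 + 0.194875·880 + 0.634250·1100 + 0.218750·860) / 0.3817125 = 1247.77 / 0.3817125 ≈ 3268.87
  x_4 = (0.175750·640 + 0.102250·880 + 0.156500·1100 + 0.472250·860) / 0.3817125 = 780.745 / 0.3817125 ≈ 2045.37

x_1 = 3781.09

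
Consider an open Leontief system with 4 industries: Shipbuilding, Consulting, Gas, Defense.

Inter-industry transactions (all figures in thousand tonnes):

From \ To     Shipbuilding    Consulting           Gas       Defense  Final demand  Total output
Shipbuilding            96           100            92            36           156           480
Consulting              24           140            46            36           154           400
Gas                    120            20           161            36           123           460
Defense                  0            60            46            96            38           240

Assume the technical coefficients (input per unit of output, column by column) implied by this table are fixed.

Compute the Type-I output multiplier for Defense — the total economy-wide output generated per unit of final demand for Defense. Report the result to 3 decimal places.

Technical coefficients a_ij = z_ij / X_j:
  a_11 = 96/480 = 0.20, a_21 = 24/480 = 0.05, a_31 = 120/480 = 0.25, a_41 = 0/480 = 0.00
  a_12 = 100/400 = 0.25, a_22 = 140/400 = 0.35, a_32 = 20/400 = 0.05, a_42 = 60/400 = 0.15
  a_13 = 92/460 = 0.20, a_23 = 46/460 = 0.10, a_33 = 161/460 = 0.35, a_43 = 46/460 = 0.10
  a_14 = 36/240 = 0.15, a_24 = 36/240 = 0.15, a_34 = 36/240 = 0.15, a_44 = 96/240 = 0.40
I − A =
  [   0.80    -0.25    -0.20    -0.15]
  [  -0.05     0.65    -0.10    -0.15]
  [  -0.25    -0.05     0.65    -0.15]
  [   0.00    -0.15    -0.10     0.60]
Compute the cofactors C_ij = (−1)^(i+j)·(3×3 minor ij) of I−A; the adjugate is their transpose:
adj(I−A) = Cᵀ =
  [ 0.223125   0.119625   0.104250   0.111750]
  [ 0.037500   0.266250   0.066750   0.092625]
  [ 0.094500   0.085125   0.285375   0.116250]
  [ 0.025125   0.080750   0.064250   0.286625]
det(I−A) = Σ_j (I−A)_1j·C_1j = (0.80)(0.223125) + (-0.25)(0.037500) + (-0.20)(0.094500) + (-0.15)(0.025125) = 0.14645625
(I − A)⁻¹ = adj(I−A) / det(I−A) ≈
  [   1.5235     0.8168     0.7118     0.7630]
  [   0.2560     1.8179     0.4558     0.6324]
  [   0.6452     0.5812     1.9485     0.7938]
  [   0.1716     0.5514     0.4387     1.9571]
The output multiplier for sector j is the column-j sum of the Leontief inverse (I − A)⁻¹ = adj(I−A) / det(I−A).
Column 4 of adj(I−A): (0.111750, 0.092625, 0.116250, 0.286625); det(I−A) = 0.14645625.
m_4 = (0.111750 + 0.092625 + 0.116250 + 0.286625) / 0.14645625 = 0.60725 / 0.14645625 ≈ 4.146.

m_4 = 4.146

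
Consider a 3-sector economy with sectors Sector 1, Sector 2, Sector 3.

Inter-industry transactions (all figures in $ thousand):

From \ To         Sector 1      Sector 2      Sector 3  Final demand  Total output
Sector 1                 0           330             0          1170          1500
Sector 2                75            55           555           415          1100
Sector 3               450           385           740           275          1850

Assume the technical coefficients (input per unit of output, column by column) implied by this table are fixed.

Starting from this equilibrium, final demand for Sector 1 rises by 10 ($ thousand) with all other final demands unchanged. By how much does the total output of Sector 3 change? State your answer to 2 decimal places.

Technical coefficients a_ij = z_ij / X_j:
  a_11 = 0/1500 = 0.00, a_21 = 75/1500 = 0.05, a_31 = 450/1500 = 0.30
  a_12 = 330/1100 = 0.30, a_22 = 55/1100 = 0.05, a_32 = 385/1100 = 0.35
  a_13 = 0/1850 = 0.00, a_23 = 555/1850 = 0.30, a_33 = 740/1850 = 0.40
I − A =
  [   1.00    -0.30     0.00]
  [  -0.05     0.95    -0.30]
  [  -0.30    -0.35     0.60]
Cofactors of I−A, C_ij = (−1)^(i+j)·(minor ij) (rows/columns in the sector order above):
  C_11 = (0.95)(0.60) − (-0.30)(-0.35) = 0.4650
  C_12 = −[(-0.05)(0.60) − (-0.30)(-0.30)] = 0.1200
  C_13 = (-0.05)(-0.35) − (0.95)(-0.30) = 0.3025
  C_21 = −[(-0.30)(0.60) − (0.00)(-0.35)] = 0.1800
  C_22 = (1.00)(0.60) − (0.00)(-0.30) = 0.6000
  C_23 = −[(1.00)(-0.35) − (-0.30)(-0.30)] = 0.4400
  C_31 = (-0.30)(-0.30) − (0.00)(0.95) = 0.0900
  C_32 = −[(1.00)(-0.30) − (0.00)(-0.05)] = 0.3000
  C_33 = (1.00)(0.95) − (-0.30)(-0.05) = 0.9350
det(I−A) = Σ_j (I−A)_1j·C_1j = (1.00)(0.4650) + (-0.30)(0.1200) + (0.00)(0.3025) = 0.4290
adj(I−A) = Cᵀ =
  [ 0.4650   0.1800   0.0900]
  [ 0.1200   0.6000   0.3000]
  [ 0.3025   0.4400   0.9350]
(I − A)⁻¹ = adj(I−A) / det(I−A) ≈
  [   1.0839     0.4196     0.2098]
  [   0.2797     1.3986     0.6993]
  [   0.7051     1.0256     2.1795]
Δx = (I − A)⁻¹ Δd with Δd having +10 in the Sector 1 component and 0 elsewhere.
So Δx_3 = L_31 · (+10), where L_31 = adj(I−A)_31 / det(I−A) = 0.3025 / 0.4290.
Δx_3 = 0.3025 × (+10) / 0.4290 = 3.025 / 0.4290 ≈ 7.05.

Δx_3 = 7.05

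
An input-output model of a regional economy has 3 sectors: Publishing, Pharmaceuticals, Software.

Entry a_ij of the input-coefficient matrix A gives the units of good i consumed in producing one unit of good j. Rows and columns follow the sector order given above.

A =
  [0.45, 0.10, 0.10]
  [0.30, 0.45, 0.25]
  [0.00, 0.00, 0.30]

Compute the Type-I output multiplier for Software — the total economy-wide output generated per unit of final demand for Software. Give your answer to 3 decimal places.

I − A =
  [   0.55    -0.10    -0.10]
  [  -0.30     0.55    -0.25]
  [   0.00     0.00     0.70]
Cofactors of I−A, C_ij = (−1)^(i+j)·(minor ij) (rows/columns in the sector order above):
  C_11 = (0.55)(0.70) − (-0.25)(0.00) = 0.3850
  C_12 = −[(-0.30)(0.70) − (-0.25)(0.00)] = 0.2100
  C_13 = (-0.30)(0.00) − (0.55)(0.00) = 0.0000
  C_21 = −[(-0.10)(0.70) − (-0.10)(0.00)] = 0.0700
  C_22 = (0.55)(0.70) − (-0.10)(0.00) = 0.3850
  C_23 = −[(0.55)(0.00) − (-0.10)(0.00)] = 0.0000
  C_31 = (-0.10)(-0.25) − (-0.10)(0.55) = 0.0800
  C_32 = −[(0.55)(-0.25) − (-0.10)(-0.30)] = 0.1675
  C_33 = (0.55)(0.55) − (-0.10)(-0.30) = 0.2725
det(I−A) = Σ_j (I−A)_1j·C_1j = (0.55)(0.3850) + (-0.10)(0.2100) + (-0.10)(0.0000) = 0.19075
adj(I−A) = Cᵀ =
  [ 0.3850   0.0700   0.0800]
  [ 0.2100   0.3850   0.1675]
  [ 0.0000   0.0000   0.2725]
(I − A)⁻¹ = adj(I−A) / det(I−A) ≈
  [   2.0183     0.3670     0.4194]
  [   1.1009     2.0183     0.8781]
  [   0.0000     0.0000     1.4286]
The output multiplier for sector j is the column-j sum of the Leontief inverse (I − A)⁻¹ = adj(I−A) / det(I−A).
Column 3 of adj(I−A): (0.0800, 0.1675, 0.2725); det(I−A) = 0.19075.
m_3 = (0.0800 + 0.1675 + 0.2725) / 0.19075 = 0.52 / 0.19075 ≈ 2.726.

m_3 = 2.726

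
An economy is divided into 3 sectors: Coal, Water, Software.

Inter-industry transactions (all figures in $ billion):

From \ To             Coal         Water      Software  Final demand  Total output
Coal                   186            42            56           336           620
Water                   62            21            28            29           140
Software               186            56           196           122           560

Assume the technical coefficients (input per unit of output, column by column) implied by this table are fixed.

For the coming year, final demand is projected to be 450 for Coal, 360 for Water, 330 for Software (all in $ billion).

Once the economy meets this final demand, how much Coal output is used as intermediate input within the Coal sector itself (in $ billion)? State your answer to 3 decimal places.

Technical coefficients a_ij = z_ij / X_j:
  a_11 = 186/620 = 0.30, a_21 = 62/620 = 0.10, a_31 = 186/620 = 0.30
  a_12 = 42/140 = 0.30, a_22 = 21/140 = 0.15, a_32 = 56/140 = 0.40
  a_13 = 56/560 = 0.10, a_23 = 28/560 = 0.05, a_33 = 196/560 = 0.35
I − A =
  [   0.70    -0.30    -0.10]
  [  -0.10     0.85    -0.05]
  [  -0.30    -0.40     0.65]
Cofactors of I−A, C_ij = (−1)^(i+j)·(minor ij) (rows/columns in the sector order above):
  C_11 = (0.85)(0.65) − (-0.05)(-0.40) = 0.5325
  C_12 = −[(-0.10)(0.65) − (-0.05)(-0.30)] = 0.0800
  C_13 = (-0.10)(-0.40) − (0.85)(-0.30) = 0.2950
  C_21 = −[(-0.30)(0.65) − (-0.10)(-0.40)] = 0.2350
  C_22 = (0.70)(0.65) − (-0.10)(-0.30) = 0.4250
  C_23 = −[(0.70)(-0.40) − (-0.30)(-0.30)] = 0.3700
  C_31 = (-0.30)(-0.05) − (-0.10)(0.85) = 0.1000
  C_32 = −[(0.70)(-0.05) − (-0.10)(-0.10)] = 0.0450
  C_33 = (0.70)(0.85) − (-0.30)(-0.10) = 0.5650
det(I−A) = Σ_j (I−A)_1j·C_1j = (0.70)(0.5325) + (-0.30)(0.0800) + (-0.10)(0.2950) = 0.31925
adj(I−A) = Cᵀ =
  [ 0.5325   0.2350   0.1000]
  [ 0.0800   0.4250   0.0450]
  [ 0.2950   0.3700   0.5650]
(I − A)⁻¹ = adj(I−A) / det(I−A) ≈
  [   1.6680     0.7361     0.3132]
  [   0.2506     1.3312     0.1410]
  [   0.9240     1.1590     1.7698]
First solve x = (I − A)⁻¹ d = adj(I−A)·d / det(I−A); in particular x_1 = (0.5325·450 + 0.2350·360 + 0.1000·330) / 0.31925 = 357.225 / 0.31925 ≈ 1118.95067.
Intermediate flow from 1 to 1: z_11 = a_11 · x_1 = 0.30 × 357.225 / 0.31925 = 107.1675 / 0.31925 ≈ 335.685.

z_11 = 335.685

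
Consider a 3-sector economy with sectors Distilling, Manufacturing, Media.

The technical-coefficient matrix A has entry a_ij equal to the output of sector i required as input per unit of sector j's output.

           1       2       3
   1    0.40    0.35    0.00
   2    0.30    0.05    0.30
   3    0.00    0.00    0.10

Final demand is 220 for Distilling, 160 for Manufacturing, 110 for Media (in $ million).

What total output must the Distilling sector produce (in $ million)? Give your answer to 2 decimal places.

x_1 = 597.49

I − A =
  [   0.60    -0.35     0.00]
  [  -0.30     0.95    -0.30]
  [   0.00     0.00     0.90]
Cofactors of I−A, C_ij = (−1)^(i+j)·(minor ij) (rows/columns in the sector order above):
  C_11 = (0.95)(0.90) − (-0.30)(0.00) = 0.8550
  C_12 = −[(-0.30)(0.90) − (-0.30)(0.00)] = 0.2700
  C_13 = (-0.30)(0.00) − (0.95)(0.00) = 0.0000
  C_21 = −[(-0.35)(0.90) − (0.00)(0.00)] = 0.3150
  C_22 = (0.60)(0.90) − (0.00)(0.00) = 0.5400
  C_23 = −[(0.60)(0.00) − (-0.35)(0.00)] = 0.0000
  C_31 = (-0.35)(-0.30) − (0.00)(0.95) = 0.1050
  C_32 = −[(0.60)(-0.30) − (0.00)(-0.30)] = 0.1800
  C_33 = (0.60)(0.95) − (-0.35)(-0.30) = 0.4650
det(I−A) = Σ_j (I−A)_1j·C_1j = (0.60)(0.8550) + (-0.35)(0.2700) + (0.00)(0.0000) = 0.4185
adj(I−A) = Cᵀ =
  [ 0.8550   0.3150   0.1050]
  [ 0.2700   0.5400   0.1800]
  [ 0.0000   0.0000   0.4650]
(I − A)⁻¹ = adj(I−A) / det(I−A) ≈
  [   2.0430     0.7527     0.2509]
  [   0.6452     1.2903     0.4301]
  [   0.0000     0.0000     1.1111]
x = (I − A)⁻¹ d = adj(I−A)·d / det(I−A), with det(I−A) = 0.4185:
  x_1 = (0.8550·220 + 0.3150·160 + 0.1050·110) / 0.4185 = 250.05 / 0.4185 ≈ 597.49
  x_2 = (0.2700·220 + 0.5400·160 + 0.1800·110) / 0.4185 = 165.60 / 0.4185 ≈ 395.70
  x_3 = (0.0000·220 + 0.0000·160 + 0.4650·110) / 0.4185 = 51.15 / 0.4185 ≈ 122.22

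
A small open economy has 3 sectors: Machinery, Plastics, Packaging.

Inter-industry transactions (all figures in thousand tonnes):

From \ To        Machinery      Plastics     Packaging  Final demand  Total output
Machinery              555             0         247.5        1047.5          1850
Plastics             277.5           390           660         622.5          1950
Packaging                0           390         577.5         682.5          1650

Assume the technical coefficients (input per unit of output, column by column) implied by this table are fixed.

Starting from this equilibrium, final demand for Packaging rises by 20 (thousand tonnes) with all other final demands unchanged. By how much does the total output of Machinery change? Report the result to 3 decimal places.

Technical coefficients a_ij = z_ij / X_j:
  a_11 = 555/1850 = 0.30, a_21 = 277.5/1850 = 0.15, a_31 = 0/1850 = 0.00
  a_12 = 0/1950 = 0.00, a_22 = 390/1950 = 0.20, a_32 = 390/1950 = 0.20
  a_13 = 247.5/1650 = 0.15, a_23 = 660/1650 = 0.40, a_33 = 577.5/1650 = 0.35
I − A =
  [   0.70     0.00    -0.15]
  [  -0.15     0.80    -0.40]
  [   0.00    -0.20     0.65]
Cofactors of I−A, C_ij = (−1)^(i+j)·(minor ij) (rows/columns in the sector order above):
  C_11 = (0.80)(0.65) − (-0.40)(-0.20) = 0.4400
  C_12 = −[(-0.15)(0.65) − (-0.40)(0.00)] = 0.0975
  C_13 = (-0.15)(-0.20) − (0.80)(0.00) = 0.0300
  C_21 = −[(0.00)(0.65) − (-0.15)(-0.20)] = 0.0300
  C_22 = (0.70)(0.65) − (-0.15)(0.00) = 0.4550
  C_23 = −[(0.70)(-0.20) − (0.00)(0.00)] = 0.1400
  C_31 = (0.00)(-0.40) − (-0.15)(0.80) = 0.1200
  C_32 = −[(0.70)(-0.40) − (-0.15)(-0.15)] = 0.3025
  C_33 = (0.70)(0.80) − (0.00)(-0.15) = 0.5600
det(I−A) = Σ_j (I−A)_1j·C_1j = (0.70)(0.4400) + (0.00)(0.0975) + (-0.15)(0.0300) = 0.3035
adj(I−A) = Cᵀ =
  [ 0.4400   0.0300   0.1200]
  [ 0.0975   0.4550   0.3025]
  [ 0.0300   0.1400   0.5600]
(I − A)⁻¹ = adj(I−A) / det(I−A) ≈
  [   1.4498     0.0988     0.3954]
  [   0.3213     1.4992     0.9967]
  [   0.0988     0.4613     1.8451]
Δx = (I − A)⁻¹ Δd with Δd having +20 in the Packaging component and 0 elsewhere.
So Δx_1 = L_13 · (+20), where L_13 = adj(I−A)_13 / det(I−A) = 0.1200 / 0.3035.
Δx_1 = 0.1200 × (+20) / 0.3035 = 2.40 / 0.3035 ≈ 7.908.

Δx_1 = 7.908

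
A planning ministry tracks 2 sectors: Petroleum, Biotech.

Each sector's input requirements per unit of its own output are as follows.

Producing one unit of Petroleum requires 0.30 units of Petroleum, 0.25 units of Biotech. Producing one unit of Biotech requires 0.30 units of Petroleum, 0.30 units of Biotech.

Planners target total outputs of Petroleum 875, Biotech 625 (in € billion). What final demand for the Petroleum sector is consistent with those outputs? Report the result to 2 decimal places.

I − A =
  [   0.70    -0.30]
  [  -0.25     0.70]
d = (I − A) x:
  d_1 = (+0.70)·875 + (-0.30)·625 = 425.00
  d_2 = (-0.25)·875 + (+0.70)·625 = 218.75

d_1 = 425.00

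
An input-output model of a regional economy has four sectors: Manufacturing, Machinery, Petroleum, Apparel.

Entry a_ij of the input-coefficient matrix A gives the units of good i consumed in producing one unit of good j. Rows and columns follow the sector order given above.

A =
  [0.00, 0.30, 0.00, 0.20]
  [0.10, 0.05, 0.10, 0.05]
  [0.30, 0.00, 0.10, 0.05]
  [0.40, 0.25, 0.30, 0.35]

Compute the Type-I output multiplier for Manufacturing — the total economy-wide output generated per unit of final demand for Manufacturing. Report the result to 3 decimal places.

I − A =
  [   1.00    -0.30     0.00    -0.20]
  [  -0.10     0.95    -0.10    -0.05]
  [  -0.30     0.00     0.90    -0.05]
  [  -0.40    -0.25    -0.30     0.65]
Compute the cofactors C_ij = (−1)^(i+j)·(3×3 minor ij) of I−A; the adjugate is their transpose:
adj(I−A) = Cᵀ =
  [ 0.52900   0.21600   0.08600   0.18600]
  [ 0.10100   0.48000   0.07800   0.07400]
  [ 0.20175   0.09200   0.49850   0.10750]
  [ 0.45750   0.36000   0.31300   0.81900]
det(I−A) = Σ_j (I−A)_1j·C_1j = (1.00)(0.52900) + (-0.30)(0.10100) + (0.00)(0.20175) + (-0.20)(0.45750) = 0.4072
(I − A)⁻¹ = adj(I−A) / det(I−A) ≈
  [   1.2991     0.5305     0.2112     0.4568]
  [   0.2480     1.1788     0.1916     0.1817]
  [   0.4955     0.2259     1.2242     0.2640]
  [   1.1235     0.8841     0.7687     2.0113]
The output multiplier for sector j is the column-j sum of the Leontief inverse (I − A)⁻¹ = adj(I−A) / det(I−A).
Column 1 of adj(I−A): (0.52900, 0.10100, 0.20175, 0.45750); det(I−A) = 0.4072.
m_1 = (0.52900 + 0.10100 + 0.20175 + 0.45750) / 0.4072 = 1.28925 / 0.4072 ≈ 3.166.

m_1 = 3.166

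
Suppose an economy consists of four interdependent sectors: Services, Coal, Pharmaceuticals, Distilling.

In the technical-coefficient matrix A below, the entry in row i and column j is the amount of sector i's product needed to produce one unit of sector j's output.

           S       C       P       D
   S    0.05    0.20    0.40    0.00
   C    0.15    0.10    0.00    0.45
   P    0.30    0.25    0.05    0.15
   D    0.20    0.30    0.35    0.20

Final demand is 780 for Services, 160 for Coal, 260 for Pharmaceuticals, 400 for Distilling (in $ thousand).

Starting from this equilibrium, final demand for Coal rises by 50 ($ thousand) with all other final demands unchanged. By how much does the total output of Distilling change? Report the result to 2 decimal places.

I − A =
  [   0.95    -0.20    -0.40     0.00]
  [  -0.15     0.90     0.00    -0.45]
  [  -0.30    -0.25     0.95    -0.15]
  [  -0.20    -0.30    -0.35     0.80]
Compute the cofactors C_ij = (−1)^(i+j)·(3×3 minor ij) of I−A; the adjugate is their transpose:
adj(I−A) = Cᵀ =
  [ 0.469125   0.239500   0.265500   0.184500]
  [ 0.238875   0.564125   0.233625   0.361125]
  [ 0.261750   0.286750   0.513750   0.257625]
  [ 0.321375   0.396875   0.378750   0.660750]
det(I−A) = Σ_j (I−A)_1j·C_1j = (0.95)(0.469125) + (-0.20)(0.238875) + (-0.40)(0.261750) + (0.00)(0.321375) = 0.29319375
(I − A)⁻¹ = adj(I−A) / det(I−A) ≈
  [   1.6001     0.8169     0.9055     0.6293]
  [   0.8147     1.9241     0.7968     1.2317]
  [   0.8928     0.9780     1.7523     0.8787]
  [   1.0961     1.3536     1.2918     2.2536]
Δx = (I − A)⁻¹ Δd with Δd having +50 in the Coal component and 0 elsewhere.
So Δx_D = L_DC · (+50), where L_DC = adj(I−A)_DC / det(I−A) = 0.396875 / 0.29319375.
Δx_D = 0.396875 × (+50) / 0.29319375 = 19.84375 / 0.29319375 ≈ 67.68.

Δx_D = 67.68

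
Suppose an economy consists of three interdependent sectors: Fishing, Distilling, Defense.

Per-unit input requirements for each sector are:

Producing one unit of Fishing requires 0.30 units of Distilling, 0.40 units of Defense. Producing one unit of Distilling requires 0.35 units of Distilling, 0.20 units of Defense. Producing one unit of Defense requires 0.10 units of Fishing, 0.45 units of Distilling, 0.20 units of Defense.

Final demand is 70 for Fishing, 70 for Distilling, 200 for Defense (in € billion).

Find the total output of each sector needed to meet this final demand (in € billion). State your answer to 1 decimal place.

x_1 = 111.8, x_2 = 448.7, x_3 = 418.1

I − A =
  [   1.00     0.00    -0.10]
  [  -0.30     0.65    -0.45]
  [  -0.40    -0.20     0.80]
Cofactors of I−A, C_ij = (−1)^(i+j)·(minor ij) (rows/columns in the sector order above):
  C_11 = (0.65)(0.80) − (-0.45)(-0.20) = 0.4300
  C_12 = −[(-0.30)(0.80) − (-0.45)(-0.40)] = 0.4200
  C_13 = (-0.30)(-0.20) − (0.65)(-0.40) = 0.3200
  C_21 = −[(0.00)(0.80) − (-0.10)(-0.20)] = 0.0200
  C_22 = (1.00)(0.80) − (-0.10)(-0.40) = 0.7600
  C_23 = −[(1.00)(-0.20) − (0.00)(-0.40)] = 0.2000
  C_31 = (0.00)(-0.45) − (-0.10)(0.65) = 0.0650
  C_32 = −[(1.00)(-0.45) − (-0.10)(-0.30)] = 0.4800
  C_33 = (1.00)(0.65) − (0.00)(-0.30) = 0.6500
det(I−A) = Σ_j (I−A)_1j·C_1j = (1.00)(0.4300) + (0.00)(0.4200) + (-0.10)(0.3200) = 0.3980
adj(I−A) = Cᵀ =
  [ 0.4300   0.0200   0.0650]
  [ 0.4200   0.7600   0.4800]
  [ 0.3200   0.2000   0.6500]
(I − A)⁻¹ = adj(I−A) / det(I−A) ≈
  [   1.0804     0.0503     0.1633]
  [   1.0553     1.9095     1.2060]
  [   0.8040     0.5025     1.6332]
x = (I − A)⁻¹ d = adj(I−A)·d / det(I−A), with det(I−A) = 0.3980:
  x_1 = (0.4300·70 + 0.0200·70 + 0.0650·200) / 0.3980 = 44.50 / 0.3980 ≈ 111.8
  x_2 = (0.4200·70 + 0.7600·70 + 0.4800·200) / 0.3980 = 178.60 / 0.3980 ≈ 448.7
  x_3 = (0.3200·70 + 0.2000·70 + 0.6500·200) / 0.3980 = 166.40 / 0.3980 ≈ 418.1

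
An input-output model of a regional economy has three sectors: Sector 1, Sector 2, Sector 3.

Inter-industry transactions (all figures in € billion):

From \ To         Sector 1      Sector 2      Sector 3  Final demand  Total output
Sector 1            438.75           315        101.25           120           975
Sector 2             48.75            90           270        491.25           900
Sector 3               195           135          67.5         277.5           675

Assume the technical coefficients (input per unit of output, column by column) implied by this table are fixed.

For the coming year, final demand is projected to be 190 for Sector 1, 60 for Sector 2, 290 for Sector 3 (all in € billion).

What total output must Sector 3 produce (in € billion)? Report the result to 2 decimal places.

Technical coefficients a_ij = z_ij / X_j:
  a_11 = 438.75/975 = 0.45, a_21 = 48.75/975 = 0.05, a_31 = 195/975 = 0.20
  a_12 = 315/900 = 0.35, a_22 = 90/900 = 0.10, a_32 = 135/900 = 0.15
  a_13 = 101.25/675 = 0.15, a_23 = 270/675 = 0.40, a_33 = 67.5/675 = 0.10
I − A =
  [   0.55    -0.35    -0.15]
  [  -0.05     0.90    -0.40]
  [  -0.20    -0.15     0.90]
Cofactors of I−A, C_ij = (−1)^(i+j)·(minor ij) (rows/columns in the sector order above):
  C_11 = (0.90)(0.90) − (-0.40)(-0.15) = 0.7500
  C_12 = −[(-0.05)(0.90) − (-0.40)(-0.20)] = 0.1250
  C_13 = (-0.05)(-0.15) − (0.90)(-0.20) = 0.1875
  C_21 = −[(-0.35)(0.90) − (-0.15)(-0.15)] = 0.3375
  C_22 = (0.55)(0.90) − (-0.15)(-0.20) = 0.4650
  C_23 = −[(0.55)(-0.15) − (-0.35)(-0.20)] = 0.1525
  C_31 = (-0.35)(-0.40) − (-0.15)(0.90) = 0.2750
  C_32 = −[(0.55)(-0.40) − (-0.15)(-0.05)] = 0.2275
  C_33 = (0.55)(0.90) − (-0.35)(-0.05) = 0.4775
det(I−A) = Σ_j (I−A)_1j·C_1j = (0.55)(0.7500) + (-0.35)(0.1250) + (-0.15)(0.1875) = 0.340625
adj(I−A) = Cᵀ =
  [ 0.7500   0.3375   0.2750]
  [ 0.1250   0.4650   0.2275]
  [ 0.1875   0.1525   0.4775]
(I − A)⁻¹ = adj(I−A) / det(I−A) ≈
  [   2.2018     0.9908     0.8073]
  [   0.3670     1.3651     0.6679]
  [   0.5505     0.4477     1.4018]
x = (I − A)⁻¹ d = adj(I−A)·d / det(I−A), with det(I−A) = 0.340625:
  x_1 = (0.7500·190 + 0.3375·60 + 0.2750·290) / 0.340625 = 242.50 / 0.340625 ≈ 711.93
  x_2 = (0.1250·190 + 0.4650·60 + 0.2275·290) / 0.340625 = 117.625 / 0.340625 ≈ 345.32
  x_3 = (0.1875·190 + 0.1525·60 + 0.4775·290) / 0.340625 = 183.25 / 0.340625 ≈ 537.98

x_3 = 537.98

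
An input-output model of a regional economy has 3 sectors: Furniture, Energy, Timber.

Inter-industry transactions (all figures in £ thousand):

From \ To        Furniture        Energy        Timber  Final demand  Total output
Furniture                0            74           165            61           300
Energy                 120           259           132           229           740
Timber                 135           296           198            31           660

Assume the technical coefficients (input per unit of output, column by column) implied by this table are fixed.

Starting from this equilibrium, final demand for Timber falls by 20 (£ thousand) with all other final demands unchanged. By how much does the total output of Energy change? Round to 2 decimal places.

Technical coefficients a_ij = z_ij / X_j:
  a_FF = 0/300 = 0.00, a_EF = 120/300 = 0.40, a_TF = 135/300 = 0.45
  a_FE = 74/740 = 0.10, a_EE = 259/740 = 0.35, a_TE = 296/740 = 0.40
  a_FT = 165/660 = 0.25, a_ET = 132/660 = 0.20, a_TT = 198/660 = 0.30
I − A =
  [   1.00    -0.10    -0.25]
  [  -0.40     0.65    -0.20]
  [  -0.45    -0.40     0.70]
Cofactors of I−A, C_ij = (−1)^(i+j)·(minor ij) (rows/columns in the sector order above):
  C_11 = (0.65)(0.70) − (-0.20)(-0.40) = 0.3750
  C_12 = −[(-0.40)(0.70) − (-0.20)(-0.45)] = 0.3700
  C_13 = (-0.40)(-0.40) − (0.65)(-0.45) = 0.4525
  C_21 = −[(-0.10)(0.70) − (-0.25)(-0.40)] = 0.1700
  C_22 = (1.00)(0.70) − (-0.25)(-0.45) = 0.5875
  C_23 = −[(1.00)(-0.40) − (-0.10)(-0.45)] = 0.4450
  C_31 = (-0.10)(-0.20) − (-0.25)(0.65) = 0.1825
  C_32 = −[(1.00)(-0.20) − (-0.25)(-0.40)] = 0.3000
  C_33 = (1.00)(0.65) − (-0.10)(-0.40) = 0.6100
det(I−A) = Σ_j (I−A)_1j·C_1j = (1.00)(0.3750) + (-0.10)(0.3700) + (-0.25)(0.4525) = 0.224875
adj(I−A) = Cᵀ =
  [ 0.3750   0.1700   0.1825]
  [ 0.3700   0.5875   0.3000]
  [ 0.4525   0.4450   0.6100]
(I − A)⁻¹ = adj(I−A) / det(I−A) ≈
  [   1.6676     0.7560     0.8116]
  [   1.6454     2.6126     1.3341]
  [   2.0122     1.9789     2.7126]
Δx = (I − A)⁻¹ Δd with Δd having -20 in the Timber component and 0 elsewhere.
So Δx_E = L_ET · (-20), where L_ET = adj(I−A)_ET / det(I−A) = 0.3000 / 0.224875.
Δx_E = 0.3000 × (-20) / 0.224875 = -6.00 / 0.224875 ≈ -26.68.

Δx_E = -26.68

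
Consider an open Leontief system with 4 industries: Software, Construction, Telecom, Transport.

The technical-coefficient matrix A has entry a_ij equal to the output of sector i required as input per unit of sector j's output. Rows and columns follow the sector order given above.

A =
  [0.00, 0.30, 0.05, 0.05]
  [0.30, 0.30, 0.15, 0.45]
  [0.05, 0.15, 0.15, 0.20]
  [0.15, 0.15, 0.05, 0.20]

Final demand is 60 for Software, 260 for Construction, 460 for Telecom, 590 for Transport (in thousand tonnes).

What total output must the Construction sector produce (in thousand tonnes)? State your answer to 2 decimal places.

x_2 = 1747.57

I − A =
  [   1.00    -0.30    -0.05    -0.05]
  [  -0.30     0.70    -0.15    -0.45]
  [  -0.05    -0.15     0.85    -0.20]
  [  -0.15    -0.15    -0.05     0.80]
Compute the cofactors C_ij = (−1)^(i+j)·(3×3 minor ij) of I−A; the adjugate is their transpose:
adj(I−A) = Cᵀ =
  [ 0.38575   0.21525   0.07025   0.16275]
  [ 0.27000   0.66000   0.15750   0.42750]
  [ 0.10075   0.17025   0.39275   0.20025]
  [ 0.12925   0.17475   0.06725   0.48975]
det(I−A) = Σ_j (I−A)_1j·C_1j = (1.00)(0.38575) + (-0.30)(0.27000) + (-0.05)(0.10075) + (-0.05)(0.12925) = 0.29325
(I − A)⁻¹ = adj(I−A) / det(I−A) ≈
  [   1.3154     0.7340     0.2396     0.5550]
  [   0.9207     2.2506     0.5371     1.4578]
  [   0.3436     0.5806     1.3393     0.6829]
  [   0.4408     0.5959     0.2293     1.6701]
x = (I − A)⁻¹ d = adj(I−A)·d / det(I−A), with det(I−A) = 0.29325:
  x_1 = (0.38575·60 + 0.21525·260 + 0.07025·460 + 0.16275·590) / 0.29325 = 207.4475 / 0.29325 ≈ 707.41
  x_2 = (0.27000·60 + 0.66000·260 + 0.15750·460 + 0.42750·590) / 0.29325 = 512.475 / 0.29325 ≈ 1747.57
  x_3 = (0.10075·60 + 0.17025·260 + 0.39275·460 + 0.20025·590) / 0.29325 = 349.1225 / 0.29325 ≈ 1190.53
  x_4 = (0.12925·60 + 0.17475·260 + 0.06725·460 + 0.48975·590) / 0.29325 = 373.0775 / 0.29325 ≈ 1272.22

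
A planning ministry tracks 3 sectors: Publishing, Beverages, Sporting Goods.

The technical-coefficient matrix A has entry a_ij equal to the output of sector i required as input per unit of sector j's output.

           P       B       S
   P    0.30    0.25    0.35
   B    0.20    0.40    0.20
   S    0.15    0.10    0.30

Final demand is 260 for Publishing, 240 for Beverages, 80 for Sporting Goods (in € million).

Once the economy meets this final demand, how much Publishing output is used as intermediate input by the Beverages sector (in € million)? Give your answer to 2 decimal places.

z_PB = 208.54

I − A =
  [   0.70    -0.25    -0.35]
  [  -0.20     0.60    -0.20]
  [  -0.15    -0.10     0.70]
Cofactors of I−A, C_ij = (−1)^(i+j)·(minor ij) (rows/columns in the sector order above):
  C_11 = (0.60)(0.70) − (-0.20)(-0.10) = 0.4000
  C_12 = −[(-0.20)(0.70) − (-0.20)(-0.15)] = 0.1700
  C_13 = (-0.20)(-0.10) − (0.60)(-0.15) = 0.1100
  C_21 = −[(-0.25)(0.70) − (-0.35)(-0.10)] = 0.2100
  C_22 = (0.70)(0.70) − (-0.35)(-0.15) = 0.4375
  C_23 = −[(0.70)(-0.10) − (-0.25)(-0.15)] = 0.1075
  C_31 = (-0.25)(-0.20) − (-0.35)(0.60) = 0.2600
  C_32 = −[(0.70)(-0.20) − (-0.35)(-0.20)] = 0.2100
  C_33 = (0.70)(0.60) − (-0.25)(-0.20) = 0.3700
det(I−A) = Σ_j (I−A)_1j·C_1j = (0.70)(0.4000) + (-0.25)(0.1700) + (-0.35)(0.1100) = 0.1990
adj(I−A) = Cᵀ =
  [ 0.4000   0.2100   0.2600]
  [ 0.1700   0.4375   0.2100]
  [ 0.1100   0.1075   0.3700]
(I − A)⁻¹ = adj(I−A) / det(I−A) ≈
  [   2.0101     1.0553     1.3065]
  [   0.8543     2.1985     1.0553]
  [   0.5528     0.5402     1.8593]
First solve x = (I − A)⁻¹ d = adj(I−A)·d / det(I−A); in particular x_B = (0.1700·260 + 0.4375·240 + 0.2100·80) / 0.1990 = 166.00 / 0.1990 ≈ 834.1709.
Intermediate flow from P to B: z_PB = a_PB · x_B = 0.25 × 166.00 / 0.1990 = 41.50 / 0.1990 ≈ 208.54.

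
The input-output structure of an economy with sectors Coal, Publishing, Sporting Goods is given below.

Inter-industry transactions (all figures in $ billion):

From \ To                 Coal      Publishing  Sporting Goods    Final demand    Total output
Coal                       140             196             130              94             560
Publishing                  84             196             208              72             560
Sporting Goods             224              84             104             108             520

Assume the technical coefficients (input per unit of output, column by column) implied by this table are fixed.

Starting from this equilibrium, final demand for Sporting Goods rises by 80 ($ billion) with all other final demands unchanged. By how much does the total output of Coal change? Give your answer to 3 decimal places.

Δx_C = 137.208

Technical coefficients a_ij = z_ij / X_j:
  a_CC = 140/560 = 0.25, a_PC = 84/560 = 0.15, a_SC = 224/560 = 0.40
  a_CP = 196/560 = 0.35, a_PP = 196/560 = 0.35, a_SP = 84/560 = 0.15
  a_CS = 130/520 = 0.25, a_PS = 208/520 = 0.40, a_SS = 104/520 = 0.20
I − A =
  [   0.75    -0.35    -0.25]
  [  -0.15     0.65    -0.40]
  [  -0.40    -0.15     0.80]
Cofactors of I−A, C_ij = (−1)^(i+j)·(minor ij) (rows/columns in the sector order above):
  C_11 = (0.65)(0.80) − (-0.40)(-0.15) = 0.4600
  C_12 = −[(-0.15)(0.80) − (-0.40)(-0.40)] = 0.2800
  C_13 = (-0.15)(-0.15) − (0.65)(-0.40) = 0.2825
  C_21 = −[(-0.35)(0.80) − (-0.25)(-0.15)] = 0.3175
  C_22 = (0.75)(0.80) − (-0.25)(-0.40) = 0.5000
  C_23 = −[(0.75)(-0.15) − (-0.35)(-0.40)] = 0.2525
  C_31 = (-0.35)(-0.40) − (-0.25)(0.65) = 0.3025
  C_32 = −[(0.75)(-0.40) − (-0.25)(-0.15)] = 0.3375
  C_33 = (0.75)(0.65) − (-0.35)(-0.15) = 0.4350
det(I−A) = Σ_j (I−A)_1j·C_1j = (0.75)(0.4600) + (-0.35)(0.2800) + (-0.25)(0.2825) = 0.176375
adj(I−A) = Cᵀ =
  [ 0.4600   0.3175   0.3025]
  [ 0.2800   0.5000   0.3375]
  [ 0.2825   0.2525   0.4350]
(I − A)⁻¹ = adj(I−A) / det(I−A) ≈
  [   2.6081     1.8001     1.7151]
  [   1.5875     2.8349     1.9135]
  [   1.6017     1.4316     2.4663]
Δx = (I − A)⁻¹ Δd with Δd having +80 in the Sporting Goods component and 0 elsewhere.
So Δx_C = L_CS · (+80), where L_CS = adj(I−A)_CS / det(I−A) = 0.3025 / 0.176375.
Δx_C = 0.3025 × (+80) / 0.176375 = 24.20 / 0.176375 ≈ 137.208.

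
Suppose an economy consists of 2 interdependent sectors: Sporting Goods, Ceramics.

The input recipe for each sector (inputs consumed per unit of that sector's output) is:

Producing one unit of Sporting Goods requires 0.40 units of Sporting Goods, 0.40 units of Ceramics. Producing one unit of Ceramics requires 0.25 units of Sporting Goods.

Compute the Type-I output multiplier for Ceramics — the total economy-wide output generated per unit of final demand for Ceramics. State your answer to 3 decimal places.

I − A =
  [   0.60    -0.25]
  [  -0.40     1.00]
det(I−A) = (0.60)(1.00) − (-0.25)(-0.40) = 0.5000
adj(I−A) = [[1.00, 0.25], [0.40, 0.60]]
(I − A)⁻¹ = adj(I−A) / det(I−A) ≈
  [   2.0000     0.5000]
  [   0.8000     1.2000]
The output multiplier for sector j is the column-j sum of the Leontief inverse (I − A)⁻¹ = adj(I−A) / det(I−A).
Column 2 of adj(I−A): (0.25, 0.60); det(I−A) = 0.5000.
m_2 = (0.25 + 0.60) / 0.5000 = 0.85 / 0.5000 = 1.700.

m_2 = 1.700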